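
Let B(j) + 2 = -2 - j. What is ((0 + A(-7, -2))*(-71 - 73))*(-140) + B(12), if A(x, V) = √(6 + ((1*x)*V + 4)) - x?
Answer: 141104 + 40320*√6 ≈ 2.3987e+5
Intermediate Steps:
B(j) = -4 - j (B(j) = -2 + (-2 - j) = -4 - j)
A(x, V) = √(10 + V*x) - x (A(x, V) = √(6 + (x*V + 4)) - x = √(6 + (V*x + 4)) - x = √(6 + (4 + V*x)) - x = √(10 + V*x) - x)
((0 + A(-7, -2))*(-71 - 73))*(-140) + B(12) = ((0 + (√(10 - 2*(-7)) - 1*(-7)))*(-71 - 73))*(-140) + (-4 - 1*12) = ((0 + (√(10 + 14) + 7))*(-144))*(-140) + (-4 - 12) = ((0 + (√24 + 7))*(-144))*(-140) - 16 = ((0 + (2*√6 + 7))*(-144))*(-140) - 16 = ((0 + (7 + 2*√6))*(-144))*(-140) - 16 = ((7 + 2*√6)*(-144))*(-140) - 16 = (-1008 - 288*√6)*(-140) - 16 = (141120 + 40320*√6) - 16 = 141104 + 40320*√6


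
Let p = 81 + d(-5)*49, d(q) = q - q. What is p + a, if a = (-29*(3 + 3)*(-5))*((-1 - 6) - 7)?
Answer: -12099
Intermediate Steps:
d(q) = 0
p = 81 (p = 81 + 0*49 = 81 + 0 = 81)
a = -12180 (a = (-174*(-5))*(-7 - 7) = -29*(-30)*(-14) = 870*(-14) = -12180)
p + a = 81 - 12180 = -12099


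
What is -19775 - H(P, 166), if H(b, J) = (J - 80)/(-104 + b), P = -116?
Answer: -2175207/110 ≈ -19775.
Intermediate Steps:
H(b, J) = (-80 + J)/(-104 + b)
-19775 - H(P, 166) = -19775 - (-80 + 166)/(-104 - 116) = -19775 - 86/(-220) = -19775 - (-1)*86/220 = -19775 - 1*(-43/110) = -19775 + 43/110 = -2175207/110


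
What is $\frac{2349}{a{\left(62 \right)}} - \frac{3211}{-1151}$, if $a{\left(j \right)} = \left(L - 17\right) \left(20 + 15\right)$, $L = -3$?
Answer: $- \frac{455999}{805700} \approx -0.56597$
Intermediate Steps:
$a{\left(j \right)} = -700$ ($a{\left(j \right)} = \left(-3 - 17\right) \left(20 + 15\right) = \left(-20\right) 35 = -700$)
$\frac{2349}{a{\left(62 \right)}} - \frac{3211}{-1151} = \frac{2349}{-700} - \frac{3211}{-1151} = 2349 \left(- \frac{1}{700}\right) - - \frac{3211}{1151} = - \frac{2349}{700} + \frac{3211}{1151} = - \frac{455999}{805700}$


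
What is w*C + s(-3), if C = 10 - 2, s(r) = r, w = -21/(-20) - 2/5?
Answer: 11/5 ≈ 2.2000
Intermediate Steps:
w = 13/20 (w = -21*(-1/20) - 2*⅕ = 21/20 - ⅖ = 13/20 ≈ 0.65000)
C = 8
w*C + s(-3) = (13/20)*8 - 3 = 26/5 - 3 = 11/5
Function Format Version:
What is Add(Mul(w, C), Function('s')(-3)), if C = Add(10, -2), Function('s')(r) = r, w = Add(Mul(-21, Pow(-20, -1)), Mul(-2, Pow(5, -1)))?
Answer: Rational(11, 5) ≈ 2.2000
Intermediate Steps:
w = Rational(13, 20) (w = Add(Mul(-21, Rational(-1, 20)), Mul(-2, Rational(1, 5))) = Add(Rational(21, 20), Rational(-2, 5)) = Rational(13, 20) ≈ 0.65000)
C = 8
Add(Mul(w, C), Function('s')(-3)) = Add(Mul(Rational(13, 20), 8), -3) = Add(Rational(26, 5), -3) = Rational(11, 5)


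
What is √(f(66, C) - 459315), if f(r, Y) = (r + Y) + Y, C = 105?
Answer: I*√459039 ≈ 677.52*I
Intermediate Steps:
f(r, Y) = r + 2*Y (f(r, Y) = (Y + r) + Y = r + 2*Y)
√(f(66, C) - 459315) = √((66 + 2*105) - 459315) = √((66 + 210) - 459315) = √(276 - 459315) = √(-459039) = I*√459039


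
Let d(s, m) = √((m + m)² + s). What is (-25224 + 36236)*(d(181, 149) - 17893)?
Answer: -197037716 + 407444*√65 ≈ -1.9375e+8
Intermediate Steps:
d(s, m) = √(s + 4*m²) (d(s, m) = √((2*m)² + s) = √(4*m² + s) = √(s + 4*m²))
(-25224 + 36236)*(d(181, 149) - 17893) = (-25224 + 36236)*(√(181 + 4*149²) - 17893) = 11012*(√(181 + 4*22201) - 17893) = 11012*(√(181 + 88804) - 17893) = 11012*(√88985 - 17893) = 11012*(37*√65 - 17893) = 11012*(-17893 + 37*√65) = -197037716 + 407444*√65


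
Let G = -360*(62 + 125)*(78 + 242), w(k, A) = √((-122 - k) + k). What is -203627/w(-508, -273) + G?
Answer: -21542400 + 203627*I*√122/122 ≈ -2.1542e+7 + 18436.0*I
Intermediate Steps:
w(k, A) = I*√122 (w(k, A) = √(-122) = I*√122)
G = -21542400 (G = -67320*320 = -360*59840 = -21542400)
-203627/w(-508, -273) + G = -203627*(-I*√122/122) - 21542400 = -(-203627)*I*√122/122 - 21542400 = 203627*I*√122/122 - 21542400 = -21542400 + 203627*I*√122/122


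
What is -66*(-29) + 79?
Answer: 1993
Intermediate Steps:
-66*(-29) + 79 = 1914 + 79 = 1993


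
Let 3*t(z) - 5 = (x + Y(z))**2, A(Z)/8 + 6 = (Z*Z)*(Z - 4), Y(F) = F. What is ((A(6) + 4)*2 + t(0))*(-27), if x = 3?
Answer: -28854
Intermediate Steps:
A(Z) = -48 + 8*Z**2*(-4 + Z) (A(Z) = -48 + 8*((Z*Z)*(Z - 4)) = -48 + 8*(Z**2*(-4 + Z)) = -48 + 8*Z**2*(-4 + Z))
t(z) = 5/3 + (3 + z)**2/3
((A(6) + 4)*2 + t(0))*(-27) = (((-48 - 32*6**2 + 8*6**3) + 4)*2 + (5/3 + (3 + 0)**2/3))*(-27) = (((-48 - 32*36 + 8*216) + 4)*2 + (5/3 + (1/3)*3**2))*(-27) = (((-48 - 1152 + 1728) + 4)*2 + (5/3 + (1/3)*9))*(-27) = ((528 + 4)*2 + (5/3 + 3))*(-27) = (532*2 + 14/3)*(-27) = (1064 + 14/3)*(-27) = (3206/3)*(-27) = -28854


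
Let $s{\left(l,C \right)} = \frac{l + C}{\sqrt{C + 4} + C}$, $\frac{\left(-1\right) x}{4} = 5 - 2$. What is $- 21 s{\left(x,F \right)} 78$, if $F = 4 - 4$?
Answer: $9828$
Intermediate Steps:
$F = 0$ ($F = 4 - 4 = 0$)
$x = -12$ ($x = - 4 \left(5 - 2\right) = \left(-4\right) 3 = -12$)
$s{\left(l,C \right)} = \frac{C + l}{C + \sqrt{4 + C}}$ ($s{\left(l,C \right)} = \frac{C + l}{\sqrt{4 + C} + C} = \frac{C + l}{C + \sqrt{4 + C}}$)
$- 21 s{\left(x,F \right)} 78 = - 21 \frac{0 - 12}{0 + \sqrt{4 + 0}} \cdot 78 = - 21 \frac{1}{0 + \sqrt{4}} \left(-12\right) 78 = - 21 \frac{1}{0 + 2} \left(-12\right) 78 = - 21 \cdot \frac{1}{2} \left(-12\right) 78 = \left(-21\right) \left(-6\right) 78 = 126 \cdot 78 = 9828$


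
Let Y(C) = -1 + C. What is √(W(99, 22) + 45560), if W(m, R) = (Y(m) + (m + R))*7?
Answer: √47093 ≈ 217.01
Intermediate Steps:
W(m, R) = -7 + 7*R + 14*m (W(m, R) = ((-1 + m) + (m + R))*7 = ((-1 + m) + (R + m))*7 = (-1 + R + 2*m)*7 = -7 + 7*R + 14*m)
√(W(99, 22) + 45560) = √((-7 + 7*22 + 14*99) + 45560) = √((-7 + 154 + 1386) + 45560) = √(1533 + 45560) = √47093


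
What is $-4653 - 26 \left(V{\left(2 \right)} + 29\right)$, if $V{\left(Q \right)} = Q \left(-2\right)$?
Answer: $-5303$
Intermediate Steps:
$V{\left(Q \right)} = - 2 Q$
$-4653 - 26 \left(V{\left(2 \right)} + 29\right) = -4653 - 26 \left(\left(-2\right) 2 + 29\right) = -4653 - 26 \left(-4 + 29\right) = -4653 - 650 = -5303$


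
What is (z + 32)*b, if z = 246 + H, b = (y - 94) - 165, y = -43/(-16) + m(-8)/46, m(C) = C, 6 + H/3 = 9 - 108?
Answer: 3492319/368 ≈ 9490.0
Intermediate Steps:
H = -315 (H = -18 + 3*(9 - 108) = -18 + 3*(-99) = -18 - 297 = -315)
y = 925/368 (y = -43/(-16) - 8/46 = -43*(-1/16) - 8*1/46 = 43/16 - 4/23 = 925/368 ≈ 2.5136)
b = -94387/368 (b = (925/368 - 94) - 165 = -33667/368 - 165 = -94387/368 ≈ -256.49)
z = -69 (z = 246 - 315 = -69)
(z + 32)*b = (-69 + 32)*(-94387/368) = -37*(-94387/368) = 3492319/368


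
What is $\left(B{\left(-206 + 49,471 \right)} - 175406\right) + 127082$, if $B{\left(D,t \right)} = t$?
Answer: $-47853$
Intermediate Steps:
$\left(B{\left(-206 + 49,471 \right)} - 175406\right) + 127082 = \left(471 - 175406\right) + 127082 = -174935 + 127082 = -47853$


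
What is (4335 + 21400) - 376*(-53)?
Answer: 45663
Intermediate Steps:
(4335 + 21400) - 376*(-53) = 25735 + 19928 = 45663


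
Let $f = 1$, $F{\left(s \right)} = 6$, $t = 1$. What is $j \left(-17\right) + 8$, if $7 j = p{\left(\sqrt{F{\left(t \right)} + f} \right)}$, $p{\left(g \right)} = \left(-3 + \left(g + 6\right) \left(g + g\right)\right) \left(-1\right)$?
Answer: $\frac{243}{7} + \frac{204 \sqrt{7}}{7} \approx 111.82$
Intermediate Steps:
$p{\left(g \right)} = 3 - 2 g \left(6 + g\right)$ ($p{\left(g \right)} = \left(-3 + \left(6 + g\right) 2 g\right) \left(-1\right) = \left(-3 + 2 g \left(6 + g\right)\right) \left(-1\right) = 3 - 2 g \left(6 + g\right)$)
$j = - \frac{11}{7} - \frac{12 \sqrt{7}}{7}$ ($j = \frac{3 - 12 \sqrt{6 + 1} - 2 \left(\sqrt{6 + 1}\right)^{2}}{7} = \frac{3 - 12 \sqrt{7} - 2 \left(\sqrt{7}\right)^{2}}{7} = \frac{3 - 12 \sqrt{7} - 14}{7} = \frac{-11 - 12 \sqrt{7}}{7} = - \frac{11}{7} - \frac{12 \sqrt{7}}{7} \approx -6.107$)
$j \left(-17\right) + 8 = \left(- \frac{11}{7} - \frac{12 \sqrt{7}}{7}\right) \left(-17\right) + 8 = \left(\frac{187}{7} + \frac{204 \sqrt{7}}{7}\right) + 8 = \frac{243}{7} + \frac{204 \sqrt{7}}{7}$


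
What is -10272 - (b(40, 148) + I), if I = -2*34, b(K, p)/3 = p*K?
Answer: -27964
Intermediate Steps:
b(K, p) = 3*K*p (b(K, p) = 3*(p*K) = 3*(K*p) = 3*K*p)
I = -68
-10272 - (b(40, 148) + I) = -10272 - (3*40*148 - 68) = -10272 - (17760 - 68) = -10272 - 1*17692 = -10272 - 17692 = -27964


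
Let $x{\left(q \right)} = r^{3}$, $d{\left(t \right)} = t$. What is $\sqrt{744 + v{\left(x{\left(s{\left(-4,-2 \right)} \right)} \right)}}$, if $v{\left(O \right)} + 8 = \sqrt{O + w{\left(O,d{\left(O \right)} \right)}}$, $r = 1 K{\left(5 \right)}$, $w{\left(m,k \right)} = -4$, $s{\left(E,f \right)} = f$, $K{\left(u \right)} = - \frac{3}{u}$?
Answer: $\frac{\sqrt{18400 + i \sqrt{2635}}}{5} \approx 27.129 + 0.037843 i$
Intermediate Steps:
$r = - \frac{3}{5}$ ($r = 1 \left(- \frac{3}{5}\right) = - \frac{3}{5} \approx -0.6$)
$x{\left(q \right)} = - \frac{27}{125}$ ($x{\left(q \right)} = \left(- \frac{3}{5}\right)^{3} = - \frac{27}{125}$)
$v{\left(O \right)} = -8 + \sqrt{-4 + O}$ ($v{\left(O \right)} = -8 + \sqrt{O - 4} = -8 + \sqrt{-4 + O}$)
$\sqrt{744 + v{\left(x{\left(s{\left(-4,-2 \right)} \right)} \right)}} = \sqrt{744 - \left(8 - \sqrt{-4 - \frac{27}{125}}\right)} = \sqrt{744 - \left(8 - \sqrt{- \frac{527}{125}}\right)} = \sqrt{744 - \left(8 - \frac{i \sqrt{2635}}{25}\right)} = \sqrt{736 + \frac{i \sqrt{2635}}{25}}$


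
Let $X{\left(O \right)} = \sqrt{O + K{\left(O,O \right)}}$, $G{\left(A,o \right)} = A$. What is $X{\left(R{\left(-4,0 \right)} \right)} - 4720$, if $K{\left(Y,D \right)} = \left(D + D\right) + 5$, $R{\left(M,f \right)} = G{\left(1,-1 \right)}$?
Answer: $-4720 + 2 \sqrt{2} \approx -4717.2$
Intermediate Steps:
$R{\left(M,f \right)} = 1$
$K{\left(Y,D \right)} = 5 + 2 D$ ($K{\left(Y,D \right)} = 2 D + 5 = 5 + 2 D$)
$X{\left(O \right)} = \sqrt{5 + 3 O}$ ($X{\left(O \right)} = \sqrt{O + \left(5 + 2 O\right)} = \sqrt{5 + 3 O}$)
$X{\left(R{\left(-4,0 \right)} \right)} - 4720 = \sqrt{5 + 3 \cdot 1} - 4720 = \sqrt{5 + 3} - 4720 = \sqrt{8} - 4720 = 2 \sqrt{2} - 4720 = -4720 + 2 \sqrt{2}$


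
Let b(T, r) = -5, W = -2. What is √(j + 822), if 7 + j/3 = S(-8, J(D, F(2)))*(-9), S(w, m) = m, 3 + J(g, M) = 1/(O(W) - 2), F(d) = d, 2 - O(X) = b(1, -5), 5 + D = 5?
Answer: 3*√2435/5 ≈ 29.607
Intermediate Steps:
D = 0 (D = -5 + 5 = 0)
O(X) = 7 (O(X) = 2 - 1*(-5) = 2 + 5 = 7)
J(g, M) = -14/5 (J(g, M) = -3 + 1/(7 - 2) = -3 + 1/5 = -3 + ⅕ = -14/5)
j = 273/5 (j = -21 + 3*(-14/5*(-9)) = -21 + 3*(126/5) = -21 + 378/5 = 273/5 ≈ 54.600)
√(j + 822) = √(273/5 + 822) = √(4383/5) = 3*√2435/5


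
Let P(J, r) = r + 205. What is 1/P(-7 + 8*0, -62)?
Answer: 1/143 ≈ 0.0069930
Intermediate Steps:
P(J, r) = 205 + r
1/P(-7 + 8*0, -62) = 1/(205 - 62) = 1/143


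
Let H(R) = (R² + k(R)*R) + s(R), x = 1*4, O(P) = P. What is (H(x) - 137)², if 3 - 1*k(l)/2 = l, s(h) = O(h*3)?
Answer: 13689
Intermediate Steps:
s(h) = 3*h (s(h) = h*3 = 3*h)
k(l) = 6 - 2*l
x = 4
H(R) = R² + 3*R + R*(6 - 2*R) (H(R) = (R² + (6 - 2*R)*R) + 3*R = (R² + R*(6 - 2*R)) + 3*R = R² + 3*R + R*(6 - 2*R))
(H(x) - 137)² = (4*(9 - 1*4) - 137)² = (4*(9 - 4) - 137)² = (4*5 - 137)² = (20 - 137)² = (-117)² = 13689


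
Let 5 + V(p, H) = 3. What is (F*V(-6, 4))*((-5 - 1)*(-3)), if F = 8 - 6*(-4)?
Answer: -1152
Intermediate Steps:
V(p, H) = -2 (V(p, H) = -5 + 3 = -2)
F = 32 (F = 8 + 24 = 32)
(F*V(-6, 4))*((-5 - 1)*(-3)) = (32*(-2))*((-5 - 1)*(-3)) = -(-384)*(-3) = -64*18 = -1152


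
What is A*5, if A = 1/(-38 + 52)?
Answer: 5/14 ≈ 0.35714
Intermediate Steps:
A = 1/14 ≈ 0.071429
A*5 = (1/14)*5 = 5/14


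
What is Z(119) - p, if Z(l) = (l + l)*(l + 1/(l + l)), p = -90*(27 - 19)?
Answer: 29043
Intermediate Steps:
p = -720 (p = -90*8 = -720)
Z(l) = 2*l*(l + 1/(2*l)) (Z(l) = (2*l)*(l + 1/(2*l)) = 2*l*(l + 1/(2*l)))
Z(119) - p = (1 + 2*119²) - 1*(-720) = (1 + 2*14161) + 720 = (1 + 28322) + 720 = 28323 + 720 = 29043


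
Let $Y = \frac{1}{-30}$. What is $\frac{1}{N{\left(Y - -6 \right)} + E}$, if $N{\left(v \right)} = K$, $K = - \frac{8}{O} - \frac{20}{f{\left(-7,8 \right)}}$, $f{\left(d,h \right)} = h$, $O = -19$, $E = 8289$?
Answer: $\frac{38}{314903} \approx 0.00012067$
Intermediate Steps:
$Y = - \frac{1}{30} \approx -0.033333$
$K = - \frac{79}{38}$ ($K = - \frac{8}{-19} - \frac{20}{8} = \left(-8\right) \left(- \frac{1}{19}\right) - \frac{5}{2} = \frac{8}{19} - \frac{5}{2} = - \frac{79}{38} \approx -2.0789$)
$N{\left(v \right)} = - \frac{79}{38}$
$\frac{1}{N{\left(Y - -6 \right)} + E} = \frac{1}{- \frac{79}{38} + 8289} = \frac{1}{\frac{314903}{38}} = \frac{38}{314903}$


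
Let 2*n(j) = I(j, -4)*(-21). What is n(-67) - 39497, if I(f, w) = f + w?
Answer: -77503/2 ≈ -38752.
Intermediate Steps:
n(j) = 42 - 21*j/2 (n(j) = ((j - 4)*(-21))/2 = ((-4 + j)*(-21))/2 = (84 - 21*j)/2 = 42 - 21*j/2)
n(-67) - 39497 = (42 - 21/2*(-67)) - 39497 = (42 + 1407/2) - 39497 = 1491/2 - 39497 = -77503/2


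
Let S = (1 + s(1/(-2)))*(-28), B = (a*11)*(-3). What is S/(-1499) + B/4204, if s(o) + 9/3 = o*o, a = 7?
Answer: -552265/6301796 ≈ -0.087636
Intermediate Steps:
B = -231 (B = (7*11)*(-3) = 77*(-3) = -231)
s(o) = -3 + o**2 (s(o) = -3 + o*o = -3 + o**2)
S = 49 (S = (1 + (-3 + (1/(-2))**2))*(-28) = (1 + (-3 + (1*(-1/2))**2))*(-28) = (1 + (-3 + (-1/2)**2))*(-28) = (1 + (-3 + 1/4))*(-28) = (1 - 11/4)*(-28) = -7/4*(-28) = 49)
S/(-1499) + B/4204 = 49/(-1499) - 231/4204 = 49*(-1/1499) - 231*1/4204 = -49/1499 - 231/4204 = -552265/6301796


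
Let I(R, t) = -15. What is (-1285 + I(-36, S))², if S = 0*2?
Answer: 1690000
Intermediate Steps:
S = 0
(-1285 + I(-36, S))² = (-1285 - 15)² = (-1300)² = 1690000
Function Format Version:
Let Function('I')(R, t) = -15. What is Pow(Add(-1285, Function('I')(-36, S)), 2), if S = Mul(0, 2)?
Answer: 1690000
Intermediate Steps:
S = 0
Pow(Add(-1285, Function('I')(-36, S)), 2) = Pow(Add(-1285, -15), 2) = Pow(-1300, 2) = 1690000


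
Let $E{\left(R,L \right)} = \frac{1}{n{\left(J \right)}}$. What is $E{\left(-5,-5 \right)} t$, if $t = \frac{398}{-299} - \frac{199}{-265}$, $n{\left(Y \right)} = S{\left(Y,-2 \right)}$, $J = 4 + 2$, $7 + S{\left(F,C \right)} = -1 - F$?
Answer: $\frac{6567}{158470} \approx 0.04144$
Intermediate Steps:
$S{\left(F,C \right)} = -8 - F$ ($S{\left(F,C \right)} = -7 - \left(1 + F\right) = -8 - F$)
$J = 6$
$n{\left(Y \right)} = -8 - Y$
$E{\left(R,L \right)} = - \frac{1}{14}$ ($E{\left(R,L \right)} = \frac{1}{-8 - 6} = \frac{1}{-14} = - \frac{1}{14}$)
$t = - \frac{45969}{79235}$ ($t = 398 \left(- \frac{1}{299}\right) - - \frac{199}{265} = - \frac{398}{299} + \frac{199}{265} = - \frac{45969}{79235} \approx -0.58016$)
$E{\left(-5,-5 \right)} t = \left(- \frac{1}{14}\right) \left(- \frac{45969}{79235}\right) = \frac{6567}{158470}$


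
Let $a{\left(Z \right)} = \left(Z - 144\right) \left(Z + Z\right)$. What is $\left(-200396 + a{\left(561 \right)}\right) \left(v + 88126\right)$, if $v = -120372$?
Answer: $-8625095588$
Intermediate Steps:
$a{\left(Z \right)} = 2 Z \left(-144 + Z\right)$ ($a{\left(Z \right)} = \left(-144 + Z\right) 2 Z = 2 Z \left(-144 + Z\right)$)
$\left(-200396 + a{\left(561 \right)}\right) \left(v + 88126\right) = \left(-200396 + 2 \cdot 561 \left(-144 + 561\right)\right) \left(-120372 + 88126\right) = \left(-200396 + 2 \cdot 561 \cdot 417\right) \left(-32246\right) = \left(-200396 + 467874\right) \left(-32246\right) = 267478 \left(-32246\right) = -8625095588$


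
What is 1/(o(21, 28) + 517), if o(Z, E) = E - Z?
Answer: 1/524 ≈ 0.0019084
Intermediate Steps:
1/(o(21, 28) + 517) = 1/((28 - 1*21) + 517) = 1/((28 - 21) + 517) = 1/(7 + 517) = 1/524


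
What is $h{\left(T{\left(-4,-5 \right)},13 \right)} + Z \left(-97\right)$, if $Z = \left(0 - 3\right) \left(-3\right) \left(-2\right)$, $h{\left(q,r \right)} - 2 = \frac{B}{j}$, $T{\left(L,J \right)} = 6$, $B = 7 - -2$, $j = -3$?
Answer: $1745$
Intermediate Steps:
$B = 9$ ($B = 7 + 2 = 9$)
$h{\left(q,r \right)} = -1$ ($h{\left(q,r \right)} = 2 + \frac{9}{-3} = 2 + 9 \left(- \frac{1}{3}\right) = 2 - 3 = -1$)
$Z = -18$ ($Z = \left(-3\right) \left(-3\right) \left(-2\right) = 9 \left(-2\right) = -18$)
$h{\left(T{\left(-4,-5 \right)},13 \right)} + Z \left(-97\right) = -1 - -1746 = -1 + 1746 = 1745$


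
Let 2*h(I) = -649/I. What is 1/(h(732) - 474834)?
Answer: -1464/695157625 ≈ -2.1060e-6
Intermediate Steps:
h(I) = -649/(2*I) (h(I) = (-649/I)/2 = -649/(2*I))
1/(h(732) - 474834) = 1/(-649/2/732 - 474834) = 1/(-649/2*1/732 - 474834) = 1/(-649/1464 - 474834) = 1/(-695157625/1464) = -1464/695157625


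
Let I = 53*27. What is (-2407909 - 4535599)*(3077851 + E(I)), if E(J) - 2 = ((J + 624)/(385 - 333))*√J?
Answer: -21371096928324 - 823206285*√159 ≈ -2.1381e+13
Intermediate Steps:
I = 1431
E(J) = 2 + √J*(12 + J/52) (E(J) = 2 + ((J + 624)/(385 - 333))*√J = 2 + ((624 + J)/52)*√J = 2 + ((624 + J)*(1/52))*√J = 2 + (12 + J/52)*√J = 2 + √J*(12 + J/52))
(-2407909 - 4535599)*(3077851 + E(I)) = (-2407909 - 4535599)*(3077851 + (2 + 12*√1431 + 1431^(3/2)/52)) = -6943508*(3077851 + (2 + 12*(3*√159) + (4293*√159)/52)) = -6943508*(3077851 + (2 + 36*√159 + 4293*√159/52)) = -6943508*(3077851 + (2 + 6165*√159/52)) = -6943508*(3077853 + 6165*√159/52) = -21371096928324 - 823206285*√159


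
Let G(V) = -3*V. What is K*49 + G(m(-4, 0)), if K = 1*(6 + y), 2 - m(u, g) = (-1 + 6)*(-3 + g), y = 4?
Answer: 439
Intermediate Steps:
m(u, g) = 17 - 5*g (m(u, g) = 2 - (-1 + 6)*(-3 + g) = 2 - 5*(-3 + g) = 2 - (-15 + 5*g) = 2 + (15 - 5*g) = 17 - 5*g)
K = 10 (K = 1*(6 + 4) = 1*10 = 10)
K*49 + G(m(-4, 0)) = 10*49 - 3*(17 - 5*0) = 490 - 3*(17 + 0) = 490 - 3*17 = 490 - 51 = 439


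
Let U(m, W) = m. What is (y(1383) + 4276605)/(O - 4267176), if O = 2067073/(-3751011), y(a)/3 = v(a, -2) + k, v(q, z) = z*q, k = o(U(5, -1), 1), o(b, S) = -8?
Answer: -16010376484113/16006226182009 ≈ -1.0003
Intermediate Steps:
k = -8
v(q, z) = q*z
y(a) = -24 - 6*a (y(a) = 3*(a*(-2) - 8) = 3*(-2*a - 8) = 3*(-8 - 2*a) = -24 - 6*a)
O = -2067073/3751011 (O = 2067073*(-1/3751011) = -2067073/3751011 ≈ -0.55107)
(y(1383) + 4276605)/(O - 4267176) = ((-24 - 6*1383) + 4276605)/(-2067073/3751011 - 4267176) = ((-24 - 8298) + 4276605)/(-16006226182009/3751011) = (-8322 + 4276605)*(-3751011/16006226182009) = 4268283*(-3751011/16006226182009) = -16010376484113/16006226182009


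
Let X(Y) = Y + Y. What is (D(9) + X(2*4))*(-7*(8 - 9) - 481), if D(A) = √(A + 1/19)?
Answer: -7584 - 948*√817/19 ≈ -9010.2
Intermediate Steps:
X(Y) = 2*Y
D(A) = √(1/19 + A) (D(A) = √(A + 1/19) = √(1/19 + A))
(D(9) + X(2*4))*(-7*(8 - 9) - 481) = (√(19 + 361*9)/19 + 2*(2*4))*(-7*(8 - 9) - 481) = (√(19 + 3249)/19 + 2*8)*(-7*(-1) - 481) = (√3268/19 + 16)*(7 - 481) = ((2*√817)/19 + 16)*(-474) = (2*√817/19 + 16)*(-474) = (16 + 2*√817/19)*(-474) = -7584 - 948*√817/19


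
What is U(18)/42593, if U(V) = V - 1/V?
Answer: 323/766674 ≈ 0.00042130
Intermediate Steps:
U(18)/42593 = (18 - 1/18)/42593 = (18 - 1*1/18)*(1/42593) = (18 - 1/18)*(1/42593) = (323/18)*(1/42593) = 323/766674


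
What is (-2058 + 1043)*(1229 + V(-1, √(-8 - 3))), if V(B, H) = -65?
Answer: -1181460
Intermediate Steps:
(-2058 + 1043)*(1229 + V(-1, √(-8 - 3))) = (-2058 + 1043)*(1229 - 65) = -1015*1164 = -1181460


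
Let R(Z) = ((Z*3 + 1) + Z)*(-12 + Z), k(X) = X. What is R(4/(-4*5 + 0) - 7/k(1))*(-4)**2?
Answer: 213504/25 ≈ 8540.2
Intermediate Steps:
R(Z) = (1 + 4*Z)*(-12 + Z) (R(Z) = ((3*Z + 1) + Z)*(-12 + Z) = ((1 + 3*Z) + Z)*(-12 + Z) = (1 + 4*Z)*(-12 + Z))
R(4/(-4*5 + 0) - 7/k(1))*(-4)**2 = (-12 - 47*(4/(-4*5 + 0) - 7/1) + 4*(4/(-4*5 + 0) - 7/1)**2)*(-4)**2 = (-12 - 47*(4/(-20 + 0) - 7*1) + 4*(4/(-20 + 0) - 7*1)**2)*16 = (-12 - 47*(4/(-20) - 7) + 4*(4/(-20) - 7)**2)*16 = (-12 - 47*(4*(-1/20) - 7) + 4*(4*(-1/20) - 7)**2)*16 = (-12 - 47*(-1/5 - 7) + 4*(-1/5 - 7)**2)*16 = (-12 - 47*(-36/5) + 4*(-36/5)**2)*16 = (-12 + 1692/5 + 4*(1296/25))*16 = (-12 + 1692/5 + 5184/25)*16 = (13344/25)*16 = 213504/25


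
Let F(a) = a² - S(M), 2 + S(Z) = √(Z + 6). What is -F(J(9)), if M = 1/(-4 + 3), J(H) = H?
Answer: -83 + √5 ≈ -80.764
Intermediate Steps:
M = -1 (M = 1/(-1) = -1)
S(Z) = -2 + √(6 + Z) (S(Z) = -2 + √(Z + 6) = -2 + √(6 + Z))
F(a) = 2 + a² - √5 (F(a) = a² - (-2 + √(6 - 1)) = a² - (-2 + √5) = a² + (2 - √5) = 2 + a² - √5)
-F(J(9)) = -(2 + 9² - √5) = -(2 + 81 - √5) = -(83 - √5) = -83 + √5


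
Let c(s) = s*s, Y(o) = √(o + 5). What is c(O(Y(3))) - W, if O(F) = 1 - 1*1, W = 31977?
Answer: -31977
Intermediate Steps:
Y(o) = √(5 + o)
O(F) = 0 (O(F) = 1 - 1 = 0)
c(s) = s²
c(O(Y(3))) - W = 0² - 1*31977 = 0 - 31977 = -31977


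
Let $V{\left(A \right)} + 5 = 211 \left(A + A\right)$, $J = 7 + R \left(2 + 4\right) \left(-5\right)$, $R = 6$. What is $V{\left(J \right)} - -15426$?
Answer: $-57585$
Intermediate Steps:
$J = -173$ ($J = 7 + 6 \left(2 + 4\right) \left(-5\right) = 7 + 6 \cdot 6 \left(-5\right) = 7 + 36 \left(-5\right) = 7 - 180 = -173$)
$V{\left(A \right)} = -5 + 422 A$ ($V{\left(A \right)} = -5 + 211 \left(A + A\right) = -5 + 211 \cdot 2 A = -5 + 422 A$)
$V{\left(J \right)} - -15426 = \left(-5 + 422 \left(-173\right)\right) - -15426 = \left(-5 - 73006\right) + 15426 = -73011 + 15426 = -57585$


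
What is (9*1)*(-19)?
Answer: -171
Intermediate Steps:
(9*1)*(-19) = 9*(-19) = -171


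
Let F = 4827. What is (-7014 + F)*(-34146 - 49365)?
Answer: 182638557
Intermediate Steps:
(-7014 + F)*(-34146 - 49365) = (-7014 + 4827)*(-34146 - 49365) = -2187*(-83511) = 182638557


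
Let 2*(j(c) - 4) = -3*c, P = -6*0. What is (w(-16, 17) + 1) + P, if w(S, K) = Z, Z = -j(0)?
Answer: -3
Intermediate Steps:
P = 0
j(c) = 4 - 3*c/2 (j(c) = 4 + (-3*c)/2 = 4 - 3*c/2)
Z = -4 (Z = -(4 - 3/2*0) = -(4 + 0) = -1*4 = -4)
w(S, K) = -4
(w(-16, 17) + 1) + P = (-4 + 1) + 0 = -3 + 0 = -3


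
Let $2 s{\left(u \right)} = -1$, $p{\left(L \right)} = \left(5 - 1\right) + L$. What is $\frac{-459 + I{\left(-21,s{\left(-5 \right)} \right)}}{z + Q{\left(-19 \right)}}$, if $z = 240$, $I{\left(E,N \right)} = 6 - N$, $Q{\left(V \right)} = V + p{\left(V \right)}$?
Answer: $- \frac{905}{412} \approx -2.1966$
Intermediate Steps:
$p{\left(L \right)} = 4 + L$
$Q{\left(V \right)} = 4 + 2 V$ ($Q{\left(V \right)} = V + \left(4 + V\right) = 4 + 2 V$)
$s{\left(u \right)} = - \frac{1}{2}$ ($s{\left(u \right)} = \frac{1}{2} \left(-1\right) = - \frac{1}{2}$)
$\frac{-459 + I{\left(-21,s{\left(-5 \right)} \right)}}{z + Q{\left(-19 \right)}} = \frac{-459 + \left(6 - - \frac{1}{2}\right)}{240 + \left(4 + 2 \left(-19\right)\right)} = \frac{-459 + \left(6 + \frac{1}{2}\right)}{240 + \left(4 - 38\right)} = \frac{-459 + \frac{13}{2}}{240 - 34} = - \frac{905}{2 \cdot 206} = \left(- \frac{905}{2}\right) \frac{1}{206} = - \frac{905}{412}$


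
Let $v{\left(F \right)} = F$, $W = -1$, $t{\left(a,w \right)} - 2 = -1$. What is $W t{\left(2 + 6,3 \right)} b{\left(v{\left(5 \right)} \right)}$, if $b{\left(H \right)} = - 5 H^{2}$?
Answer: $125$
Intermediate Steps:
$t{\left(a,w \right)} = 1$ ($t{\left(a,w \right)} = 2 - 1 = 1$)
$W t{\left(2 + 6,3 \right)} b{\left(v{\left(5 \right)} \right)} = \left(-1\right) 1 \left(- 5 \cdot 5^{2}\right) = - \left(-5\right) 25 = \left(-1\right) \left(-125\right) = 125$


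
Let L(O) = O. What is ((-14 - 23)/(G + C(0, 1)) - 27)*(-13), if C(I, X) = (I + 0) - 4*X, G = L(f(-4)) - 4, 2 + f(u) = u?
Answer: 4433/14 ≈ 316.64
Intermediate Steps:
f(u) = -2 + u
G = -10 (G = (-2 - 4) - 4 = -6 - 4 = -10)
C(I, X) = I - 4*X
((-14 - 23)/(G + C(0, 1)) - 27)*(-13) = ((-14 - 23)/(-10 + (0 - 4*1)) - 27)*(-13) = (-37/(-10 + (0 - 4)) - 27)*(-13) = (-37/(-10 - 4) - 27)*(-13) = (-37/(-14) - 27)*(-13) = (-37*(-1/14) - 27)*(-13) = (37/14 - 27)*(-13) = -341/14*(-13) = 4433/14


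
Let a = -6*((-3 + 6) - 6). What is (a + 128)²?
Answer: 21316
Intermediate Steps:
a = 18 (a = -6*(3 - 6) = -6*(-3) = 18)
(a + 128)² = (18 + 128)² = 146² = 21316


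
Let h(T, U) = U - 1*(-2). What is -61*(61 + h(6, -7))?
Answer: -3416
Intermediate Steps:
h(T, U) = 2 + U (h(T, U) = U + 2 = 2 + U)
-61*(61 + h(6, -7)) = -61*(61 + (2 - 7)) = -61*(61 - 5) = -61*56 = -3416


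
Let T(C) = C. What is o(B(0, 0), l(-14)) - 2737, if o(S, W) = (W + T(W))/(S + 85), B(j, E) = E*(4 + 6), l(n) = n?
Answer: -232673/85 ≈ -2737.3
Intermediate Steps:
B(j, E) = 10*E (B(j, E) = E*10 = 10*E)
o(S, W) = 2*W/(85 + S) (o(S, W) = (W + W)/(S + 85) = (2*W)/(85 + S) = 2*W/(85 + S))
o(B(0, 0), l(-14)) - 2737 = 2*(-14)/(85 + 10*0) - 2737 = 2*(-14)/(85 + 0) - 2737 = 2*(-14)/85 - 2737 = 2*(-14)*(1/85) - 2737 = -28/85 - 2737 = -232673/85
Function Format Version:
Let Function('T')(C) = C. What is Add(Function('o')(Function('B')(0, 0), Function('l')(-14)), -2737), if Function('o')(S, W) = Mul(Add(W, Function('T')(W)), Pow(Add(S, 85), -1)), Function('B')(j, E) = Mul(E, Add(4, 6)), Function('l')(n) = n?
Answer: Rational(-232673, 85) ≈ -2737.3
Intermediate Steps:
Function('B')(j, E) = Mul(10, E) (Function('B')(j, E) = Mul(E, 10) = Mul(10, E))
Function('o')(S, W) = Mul(2, W, Pow(Add(85, S), -1)) (Function('o')(S, W) = Mul(Add(W, W), Pow(Add(S, 85), -1)) = Mul(Mul(2, W), Pow(Add(85, S), -1)) = Mul(2, W, Pow(Add(85, S), -1)))
Add(Function('o')(Function('B')(0, 0), Function('l')(-14)), -2737) = Add(Mul(2, -14, Pow(Add(85, Mul(10, 0)), -1)), -2737) = Add(Mul(2, -14, Pow(Add(85, 0), -1)), -2737) = Add(Mul(2, -14, Pow(85, -1)), -2737) = Add(Mul(2, -14, Rational(1, 85)), -2737) = Add(Rational(-28, 85), -2737) = Rational(-232673, 85)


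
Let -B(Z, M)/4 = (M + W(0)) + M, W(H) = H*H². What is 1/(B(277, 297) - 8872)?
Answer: -1/11248 ≈ -8.8905e-5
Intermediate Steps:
W(H) = H³
B(Z, M) = -8*M (B(Z, M) = -4*((M + 0³) + M) = -4*((M + 0) + M) = -4*(M + M) = -8*M)
1/(B(277, 297) - 8872) = 1/(-8*297 - 8872) = 1/(-2376 - 8872) = 1/(-11248) = -1/11248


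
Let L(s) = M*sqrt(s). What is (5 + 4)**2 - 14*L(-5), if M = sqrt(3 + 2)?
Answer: 81 - 70*I ≈ 81.0 - 70.0*I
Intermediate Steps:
M = sqrt(5) ≈ 2.2361
L(s) = sqrt(5)*sqrt(s)
(5 + 4)**2 - 14*L(-5) = (5 + 4)**2 - 14*sqrt(5)*sqrt(-5) = 9**2 - 14*sqrt(5)*I*sqrt(5) = 81 - 70*I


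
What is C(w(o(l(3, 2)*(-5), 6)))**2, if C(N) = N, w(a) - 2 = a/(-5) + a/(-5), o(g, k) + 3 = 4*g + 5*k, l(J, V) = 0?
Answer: 1936/25 ≈ 77.440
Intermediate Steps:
o(g, k) = -3 + 4*g + 5*k (o(g, k) = -3 + (4*g + 5*k) = -3 + 4*g + 5*k)
w(a) = 2 - 2*a/5 (w(a) = 2 + (a/(-5) + a/(-5)) = 2 + (a*(-1/5) + a*(-1/5)) = 2 + (-a/5 - a/5) = 2 - 2*a/5)
C(w(o(l(3, 2)*(-5), 6)))**2 = (2 - 2*(-3 + 4*(0*(-5)) + 5*6)/5)**2 = (2 - 2*(-3 + 4*0 + 30)/5)**2 = (2 - 2*(-3 + 0 + 30)/5)**2 = (2 - 2/5*27)**2 = (2 - 54/5)**2 = (-44/5)**2 = 1936/25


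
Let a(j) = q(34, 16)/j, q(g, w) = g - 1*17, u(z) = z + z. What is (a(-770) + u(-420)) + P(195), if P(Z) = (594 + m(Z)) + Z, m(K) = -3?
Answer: -41597/770 ≈ -54.022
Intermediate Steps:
u(z) = 2*z
q(g, w) = -17 + g (q(g, w) = g - 17 = -17 + g)
P(Z) = 591 + Z (P(Z) = (594 - 3) + Z = 591 + Z)
a(j) = 17/j (a(j) = (-17 + 34)/j = 17/j)
(a(-770) + u(-420)) + P(195) = (17/(-770) + 2*(-420)) + (591 + 195) = (17*(-1/770) - 840) + 786 = (-17/770 - 840) + 786 = -646817/770 + 786 = -41597/770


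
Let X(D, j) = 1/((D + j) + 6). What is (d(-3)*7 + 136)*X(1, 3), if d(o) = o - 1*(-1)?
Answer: 61/5 ≈ 12.200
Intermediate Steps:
X(D, j) = 1/(6 + D + j)
d(o) = 1 + o (d(o) = o + 1 = 1 + o)
(d(-3)*7 + 136)*X(1, 3) = ((1 - 3)*7 + 136)/(6 + 1 + 3) = (-2*7 + 136)/10 = (-14 + 136)*(⅒) = 122*(⅒) = 61/5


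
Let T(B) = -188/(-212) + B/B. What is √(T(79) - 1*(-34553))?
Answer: √97064677/53 ≈ 185.89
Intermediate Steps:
T(B) = 100/53 (T(B) = -188*(-1/212) + 1 = 47/53 + 1 = 100/53)
√(T(79) - 1*(-34553)) = √(100/53 - 1*(-34553)) = √(100/53 + 34553) = √(1831409/53) = √97064677/53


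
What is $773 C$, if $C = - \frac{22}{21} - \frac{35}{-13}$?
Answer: $\frac{347077}{273} \approx 1271.3$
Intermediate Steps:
$C = \frac{449}{273}$ ($C = \left(-22\right) \frac{1}{21} - - \frac{35}{13} = - \frac{22}{21} + \frac{35}{13} = \frac{449}{273} \approx 1.6447$)
$773 C = 773 \cdot \frac{449}{273} = \frac{347077}{273}$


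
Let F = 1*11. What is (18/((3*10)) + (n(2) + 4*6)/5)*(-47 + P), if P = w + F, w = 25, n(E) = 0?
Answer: -297/5 ≈ -59.400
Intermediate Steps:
F = 11
P = 36 (P = 25 + 11 = 36)
(18/((3*10)) + (n(2) + 4*6)/5)*(-47 + P) = (18/((3*10)) + (0 + 4*6)/5)*(-47 + 36) = (18/30 + (0 + 24)*(⅕))*(-11) = (18*(1/30) + 24*(⅕))*(-11) = (⅗ + 24/5)*(-11) = (27/5)*(-11) = -297/5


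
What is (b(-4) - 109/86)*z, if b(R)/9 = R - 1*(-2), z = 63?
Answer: -104391/86 ≈ -1213.8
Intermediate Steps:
b(R) = 18 + 9*R (b(R) = 9*(R - 1*(-2)) = 9*(R + 2) = 9*(2 + R) = 18 + 9*R)
(b(-4) - 109/86)*z = ((18 + 9*(-4)) - 109/86)*63 = ((18 - 36) - 109*1/86)*63 = (-18 - 109/86)*63 = -1657/86*63 = -104391/86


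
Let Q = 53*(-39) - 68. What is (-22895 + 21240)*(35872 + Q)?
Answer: -55834735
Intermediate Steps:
Q = -2135 (Q = -2067 - 68 = -2135)
(-22895 + 21240)*(35872 + Q) = (-22895 + 21240)*(35872 - 2135) = -1655*33737 = -55834735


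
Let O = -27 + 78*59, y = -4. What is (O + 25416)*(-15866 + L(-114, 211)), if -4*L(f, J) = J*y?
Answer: -469509105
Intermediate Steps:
O = 4575 (O = -27 + 4602 = 4575)
L(f, J) = J (L(f, J) = -J*(-4)/4 = -(-1)*J = J)
(O + 25416)*(-15866 + L(-114, 211)) = (4575 + 25416)*(-15866 + 211) = 29991*(-15655) = -469509105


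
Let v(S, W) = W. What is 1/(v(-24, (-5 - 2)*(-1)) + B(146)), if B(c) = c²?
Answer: 1/21323 ≈ 4.6898e-5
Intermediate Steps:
1/(v(-24, (-5 - 2)*(-1)) + B(146)) = 1/((-5 - 2)*(-1) + 146²) = 1/(-7*(-1) + 21316) = 1/(7 + 21316) = 1/21323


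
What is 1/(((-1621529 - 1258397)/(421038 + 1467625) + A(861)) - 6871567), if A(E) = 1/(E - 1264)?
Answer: -108733027/747166446214572 ≈ -1.4553e-7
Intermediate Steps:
A(E) = 1/(-1264 + E)
1/(((-1621529 - 1258397)/(421038 + 1467625) + A(861)) - 6871567) = 1/(((-1621529 - 1258397)/(421038 + 1467625) + 1/(-1264 + 861)) - 6871567) = 1/((-2879926/1888663 + 1/(-403)) - 6871567) = 1/((-2879926*1/1888663 - 1/403) - 6871567) = 1/((-411418/269809 - 1/403) - 6871567) = 1/(-166071263/108733027 - 6871567) = 1/(-747166446214572/108733027) = -108733027/747166446214572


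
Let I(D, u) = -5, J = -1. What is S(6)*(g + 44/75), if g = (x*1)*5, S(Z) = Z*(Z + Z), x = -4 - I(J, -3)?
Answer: 10056/25 ≈ 402.24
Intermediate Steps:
x = 1 (x = -4 - 1*(-5) = -4 + 5 = 1)
S(Z) = 2*Z² (S(Z) = Z*(2*Z) = 2*Z²)
g = 5 (g = (1*1)*5 = 1*5 = 5)
S(6)*(g + 44/75) = (2*6²)*(5 + 44/75) = (2*36)*(5 + 44*(1/75)) = 72*(5 + 44/75) = 72*(419/75) = 10056/25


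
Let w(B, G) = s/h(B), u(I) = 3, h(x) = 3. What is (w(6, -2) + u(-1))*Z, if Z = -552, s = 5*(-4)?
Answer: 2024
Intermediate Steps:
s = -20
w(B, G) = -20/3
(w(6, -2) + u(-1))*Z = (-20/3 + 3)*(-552) = -11/3*(-552) = 2024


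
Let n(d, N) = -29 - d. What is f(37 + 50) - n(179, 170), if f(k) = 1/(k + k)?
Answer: 36193/174 ≈ 208.01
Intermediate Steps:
f(k) = 1/(2*k)
f(37 + 50) - n(179, 170) = 1/(2*(37 + 50)) - (-29 - 1*179) = (½)/87 - (-29 - 179) = (½)*(1/87) - 1*(-208) = 1/174 + 208 = 36193/174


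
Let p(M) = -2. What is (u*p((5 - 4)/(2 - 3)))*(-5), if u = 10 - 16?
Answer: -60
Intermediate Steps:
u = -6
(u*p((5 - 4)/(2 - 3)))*(-5) = -6*(-2)*(-5) = 12*(-5) = -60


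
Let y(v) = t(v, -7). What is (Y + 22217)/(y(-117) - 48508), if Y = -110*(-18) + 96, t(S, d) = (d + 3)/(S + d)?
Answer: -753083/1503747 ≈ -0.50080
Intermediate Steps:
t(S, d) = (3 + d)/(S + d)
y(v) = -4/(-7 + v) (y(v) = (3 - 7)/(v - 7) = -4/(-7 + v))
Y = 2076 (Y = 1980 + 96 = 2076)
(Y + 22217)/(y(-117) - 48508) = (2076 + 22217)/(-4/(-7 - 117) - 48508) = 24293/(-4/(-124) - 48508) = 24293/(-4*(-1/124) - 48508) = 24293/(1/31 - 48508) = 24293/(-1503747/31) = 24293*(-31/1503747) = -753083/1503747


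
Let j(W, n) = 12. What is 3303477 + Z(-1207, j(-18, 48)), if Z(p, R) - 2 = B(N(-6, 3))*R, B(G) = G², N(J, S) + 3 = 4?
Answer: 3303491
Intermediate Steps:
N(J, S) = 1 (N(J, S) = -3 + 4 = 1)
Z(p, R) = 2 + R (Z(p, R) = 2 + 1²*R = 2 + 1*R = 2 + R)
3303477 + Z(-1207, j(-18, 48)) = 3303477 + (2 + 12) = 3303477 + 14 = 3303491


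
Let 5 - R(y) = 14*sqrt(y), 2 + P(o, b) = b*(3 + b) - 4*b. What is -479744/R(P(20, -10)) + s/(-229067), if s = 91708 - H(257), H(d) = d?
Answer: 547534045747/4843163581 + 40298496*sqrt(3)/21143 ≈ 3414.3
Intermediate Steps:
P(o, b) = -2 - 4*b + b*(3 + b) (P(o, b) = -2 + (b*(3 + b) - 4*b) = -2 + (-4*b + b*(3 + b)) = -2 - 4*b + b*(3 + b))
R(y) = 5 - 14*sqrt(y)
s = 91451 (s = 91708 - 1*257 = 91708 - 257 = 91451)
-479744/R(P(20, -10)) + s/(-229067) = -479744/(5 - 14*sqrt(-2 + (-10)**2 - 1*(-10))) + 91451/(-229067) = -479744/(5 - 14*sqrt(-2 + 100 + 10)) + 91451*(-1/229067) = -479744/(5 - 84*sqrt(3)) - 91451/229067 = -91451/229067 - 479744/(5 - 84*sqrt(3))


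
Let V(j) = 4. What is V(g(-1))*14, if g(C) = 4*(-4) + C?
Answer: 56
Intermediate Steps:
g(C) = -16 + C
V(g(-1))*14 = 4*14 = 56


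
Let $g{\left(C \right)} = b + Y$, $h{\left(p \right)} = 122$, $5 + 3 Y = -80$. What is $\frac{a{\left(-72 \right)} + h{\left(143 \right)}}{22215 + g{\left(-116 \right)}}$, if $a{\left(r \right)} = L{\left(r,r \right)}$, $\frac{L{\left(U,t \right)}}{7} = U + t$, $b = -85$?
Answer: $- \frac{2658}{66305} \approx -0.040087$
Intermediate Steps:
$Y = - \frac{85}{3}$ ($Y = - \frac{5}{3} + \frac{1}{3} \left(-80\right) = - \frac{5}{3} - \frac{80}{3} = - \frac{85}{3} \approx -28.333$)
$L{\left(U,t \right)} = 7 U + 7 t$ ($L{\left(U,t \right)} = 7 \left(U + t\right) = 7 U + 7 t$)
$a{\left(r \right)} = 14 r$ ($a{\left(r \right)} = 7 r + 7 r = 14 r$)
$g{\left(C \right)} = - \frac{340}{3}$ ($g{\left(C \right)} = -85 - \frac{85}{3} = - \frac{340}{3}$)
$\frac{a{\left(-72 \right)} + h{\left(143 \right)}}{22215 + g{\left(-116 \right)}} = \frac{14 \left(-72\right) + 122}{22215 - \frac{340}{3}} = \frac{-1008 + 122}{\frac{66305}{3}} = \left(-886\right) \frac{3}{66305} = - \frac{2658}{66305}$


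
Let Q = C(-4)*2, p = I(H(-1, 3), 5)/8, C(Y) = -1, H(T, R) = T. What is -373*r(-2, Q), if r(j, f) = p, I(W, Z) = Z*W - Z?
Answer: 1865/4 ≈ 466.25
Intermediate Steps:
I(W, Z) = -Z + W*Z (I(W, Z) = W*Z - Z = -Z + W*Z)
p = -5/4 (p = (5*(-1 - 1))/8 = (5*(-2))*(⅛) = -10*⅛ = -5/4 ≈ -1.2500)
Q = -2 (Q = -1*2 = -2)
r(j, f) = -5/4
-373*r(-2, Q) = -373*(-5/4) = 1865/4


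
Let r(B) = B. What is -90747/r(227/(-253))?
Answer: 22958991/227 ≈ 1.0114e+5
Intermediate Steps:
-90747/r(227/(-253)) = -90747/(227/(-253)) = -90747/(227*(-1/253)) = -90747/(-227/253) = -90747*(-253/227) = 22958991/227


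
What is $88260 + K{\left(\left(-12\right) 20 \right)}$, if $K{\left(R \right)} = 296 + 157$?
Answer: $88713$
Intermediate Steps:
$K{\left(R \right)} = 453$
$88260 + K{\left(\left(-12\right) 20 \right)} = 88260 + 453 = 88713$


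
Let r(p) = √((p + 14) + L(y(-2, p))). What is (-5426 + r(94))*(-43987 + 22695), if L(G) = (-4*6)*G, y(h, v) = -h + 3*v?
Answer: 115530392 - 42584*I*√1677 ≈ 1.1553e+8 - 1.7439e+6*I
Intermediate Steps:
L(G) = -24*G
r(p) = √(-34 - 71*p) (r(p) = √((p + 14) - 24*(-1*(-2) + 3*p)) = √((14 + p) - 24*(2 + 3*p)) = √((14 + p) + (-48 - 72*p)) = √(-34 - 71*p))
(-5426 + r(94))*(-43987 + 22695) = (-5426 + √(-34 - 71*94))*(-43987 + 22695) = (-5426 + √(-34 - 6674))*(-21292) = (-5426 + √(-6708))*(-21292) = (-5426 + 2*I*√1677)*(-21292) = 115530392 - 42584*I*√1677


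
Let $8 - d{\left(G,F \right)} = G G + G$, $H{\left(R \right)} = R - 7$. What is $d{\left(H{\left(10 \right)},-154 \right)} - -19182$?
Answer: $19178$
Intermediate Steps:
$H{\left(R \right)} = -7 + R$ ($H{\left(R \right)} = R - 7 = -7 + R$)
$d{\left(G,F \right)} = 8 - G - G^{2}$ ($d{\left(G,F \right)} = 8 - \left(G G + G\right) = 8 - \left(G^{2} + G\right) = 8 - \left(G + G^{2}\right) = 8 - G - G^{2}$)
$d{\left(H{\left(10 \right)},-154 \right)} - -19182 = \left(8 - \left(-7 + 10\right) - \left(-7 + 10\right)^{2}\right) - -19182 = \left(8 - 3 - 3^{2}\right) + 19182 = \left(8 - 3 - 9\right) + 19182 = -4 + 19182 = 19178$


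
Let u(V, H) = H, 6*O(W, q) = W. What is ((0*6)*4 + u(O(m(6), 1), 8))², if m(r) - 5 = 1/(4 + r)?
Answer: 64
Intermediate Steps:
m(r) = 5 + 1/(4 + r)
O(W, q) = W/6
((0*6)*4 + u(O(m(6), 1), 8))² = ((0*6)*4 + 8)² = (0*4 + 8)² = (0 + 8)² = 8² = 64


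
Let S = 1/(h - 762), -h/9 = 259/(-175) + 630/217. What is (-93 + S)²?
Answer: 3118679214858496/360572627529 ≈ 8649.2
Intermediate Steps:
h = -9927/775 (h = -9*(259/(-175) + 630/217) = -9*(259*(-1/175) + 630*(1/217)) = -9*(-37/25 + 90/31) = -9*1103/775 = -9927/775 ≈ -12.809)
S = -775/600477 (S = 1/(-9927/775 - 762) = 1/(-600477/775) = -775/600477 ≈ -0.0012906)
(-93 + S)² = (-93 - 775/600477)² = (-55845136/600477)² = 3118679214858496/360572627529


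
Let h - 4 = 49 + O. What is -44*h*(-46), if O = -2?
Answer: 103224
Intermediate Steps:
h = 51 (h = 4 + (49 - 2) = 4 + 47 = 51)
-44*h*(-46) = -44*51*(-46) = -2244*(-46) = 103224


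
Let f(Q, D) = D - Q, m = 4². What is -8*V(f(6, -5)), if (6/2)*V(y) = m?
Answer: -128/3 ≈ -42.667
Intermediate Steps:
m = 16
V(y) = 16/3 (V(y) = (⅓)*16 = 16/3)
-8*V(f(6, -5)) = -8*16/3 = -128/3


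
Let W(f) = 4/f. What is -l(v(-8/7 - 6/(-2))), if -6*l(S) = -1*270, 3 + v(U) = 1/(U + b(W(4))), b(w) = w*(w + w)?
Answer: -45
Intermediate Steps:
b(w) = 2*w**2 (b(w) = w*(2*w) = 2*w**2)
v(U) = -3 + 1/(2 + U) (v(U) = -3 + 1/(U + 2*(4/4)**2) = -3 + 1/(U + 2*(4*(1/4))**2) = -3 + 1/(U + 2*1**2) = -3 + 1/(U + 2*1) = -3 + 1/(U + 2) = -3 + 1/(2 + U))
l(S) = 45 (l(S) = -(-1)*270/6 = -1/6*(-270) = 45)
-l(v(-8/7 - 6/(-2))) = -1*45 = -45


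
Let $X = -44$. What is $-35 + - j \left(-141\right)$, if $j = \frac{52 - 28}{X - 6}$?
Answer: $- \frac{2567}{25} \approx -102.68$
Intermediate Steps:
$j = - \frac{12}{25}$ ($j = \frac{52 - 28}{-44 - 6} = \frac{52 - 28}{-50} = 24 \left(- \frac{1}{50}\right) = - \frac{12}{25} \approx -0.48$)
$-35 + - j \left(-141\right) = -35 + \left(-1\right) \left(- \frac{12}{25}\right) \left(-141\right) = -35 + \frac{12}{25} \left(-141\right) = -35 - \frac{1692}{25} = - \frac{2567}{25}$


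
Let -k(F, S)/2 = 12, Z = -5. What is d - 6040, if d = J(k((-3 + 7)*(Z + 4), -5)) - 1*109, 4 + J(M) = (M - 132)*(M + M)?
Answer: 1335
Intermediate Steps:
k(F, S) = -24 (k(F, S) = -2*12 = -24)
J(M) = -4 + 2*M*(-132 + M) (J(M) = -4 + (M - 132)*(M + M) = -4 + (-132 + M)*(2*M) = -4 + 2*M*(-132 + M))
d = 7375 (d = (-4 - 264*(-24) + 2*(-24)²) - 1*109 = (-4 + 6336 + 2*576) - 109 = (-4 + 6336 + 1152) - 109 = 7484 - 109 = 7375)
d - 6040 = 7375 - 6040 = 1335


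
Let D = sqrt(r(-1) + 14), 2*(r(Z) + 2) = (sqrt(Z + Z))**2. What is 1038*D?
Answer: 1038*sqrt(11) ≈ 3442.7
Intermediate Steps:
r(Z) = -2 + Z (r(Z) = -2 + (sqrt(Z + Z))**2/2 = -2 + (sqrt(2*Z))**2/2 = -2 + (sqrt(2)*sqrt(Z))**2/2 = -2 + (2*Z)/2 = -2 + Z)
D = sqrt(11) (D = sqrt((-2 - 1) + 14) = sqrt(-3 + 14) = sqrt(11) ≈ 3.3166)
1038*D = 1038*sqrt(11)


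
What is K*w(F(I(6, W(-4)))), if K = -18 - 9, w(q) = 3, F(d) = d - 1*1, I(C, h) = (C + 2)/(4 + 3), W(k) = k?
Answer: -81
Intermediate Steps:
I(C, h) = 2/7 + C/7 (I(C, h) = (2 + C)/7 = (2 + C)*(⅐) = 2/7 + C/7)
F(d) = -1 + d (F(d) = d - 1 = -1 + d)
K = -27
K*w(F(I(6, W(-4)))) = -27*3 = -81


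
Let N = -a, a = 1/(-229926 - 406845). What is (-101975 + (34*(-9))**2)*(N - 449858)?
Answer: 77056806171073/20541 ≈ 3.7514e+9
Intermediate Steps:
a = -1/636771 (a = 1/(-636771) = -1/636771 ≈ -1.5704e-6)
N = 1/636771 (N = -1*(-1/636771) = 1/636771 ≈ 1.5704e-6)
(-101975 + (34*(-9))**2)*(N - 449858) = (-101975 + (34*(-9))**2)*(1/636771 - 449858) = (-101975 + (-306)**2)*(-286456528517/636771) = (-101975 + 93636)*(-286456528517/636771) = -8339*(-286456528517/636771) = 77056806171073/20541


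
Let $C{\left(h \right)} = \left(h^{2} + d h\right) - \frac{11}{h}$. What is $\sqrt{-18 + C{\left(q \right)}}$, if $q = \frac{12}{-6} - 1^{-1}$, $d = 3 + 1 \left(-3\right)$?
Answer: $\frac{4 i \sqrt{3}}{3} \approx 2.3094 i$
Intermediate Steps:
$d = 0$ ($d = 3 - 3 = 0$)
$q = -3$ ($q = 12 \left(- \frac{1}{6}\right) - 1 = -2 - 1 = -3$)
$C{\left(h \right)} = h^{2} - \frac{11}{h}$ ($C{\left(h \right)} = \left(h^{2} + 0 h\right) - \frac{11}{h} = \left(h^{2} + 0\right) - \frac{11}{h} = h^{2} - \frac{11}{h}$)
$\sqrt{-18 + C{\left(q \right)}} = \sqrt{-18 + \frac{-11 + \left(-3\right)^{3}}{-3}} = \sqrt{-18 - \frac{-11 - 27}{3}} = \sqrt{-18 - - \frac{38}{3}} = \sqrt{-18 + \frac{38}{3}} = \sqrt{- \frac{16}{3}} = \frac{4 i \sqrt{3}}{3}$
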